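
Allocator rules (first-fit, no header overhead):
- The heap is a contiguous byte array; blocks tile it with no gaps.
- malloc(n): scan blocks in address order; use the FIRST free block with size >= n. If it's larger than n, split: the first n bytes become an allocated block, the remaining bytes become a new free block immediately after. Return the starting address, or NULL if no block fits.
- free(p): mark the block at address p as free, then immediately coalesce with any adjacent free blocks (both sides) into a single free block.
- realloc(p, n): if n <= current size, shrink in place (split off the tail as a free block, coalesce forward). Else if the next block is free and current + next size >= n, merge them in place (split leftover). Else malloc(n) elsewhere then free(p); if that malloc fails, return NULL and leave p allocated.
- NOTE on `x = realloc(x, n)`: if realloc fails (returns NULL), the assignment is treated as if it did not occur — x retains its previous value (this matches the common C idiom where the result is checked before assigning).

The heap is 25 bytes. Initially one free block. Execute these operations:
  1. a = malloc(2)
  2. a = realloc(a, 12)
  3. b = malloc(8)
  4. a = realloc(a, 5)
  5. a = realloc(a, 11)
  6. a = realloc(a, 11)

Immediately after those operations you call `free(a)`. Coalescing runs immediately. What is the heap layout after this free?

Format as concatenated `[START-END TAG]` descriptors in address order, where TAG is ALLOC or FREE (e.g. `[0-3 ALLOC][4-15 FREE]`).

Answer: [0-11 FREE][12-19 ALLOC][20-24 FREE]

Derivation:
Op 1: a = malloc(2) -> a = 0; heap: [0-1 ALLOC][2-24 FREE]
Op 2: a = realloc(a, 12) -> a = 0; heap: [0-11 ALLOC][12-24 FREE]
Op 3: b = malloc(8) -> b = 12; heap: [0-11 ALLOC][12-19 ALLOC][20-24 FREE]
Op 4: a = realloc(a, 5) -> a = 0; heap: [0-4 ALLOC][5-11 FREE][12-19 ALLOC][20-24 FREE]
Op 5: a = realloc(a, 11) -> a = 0; heap: [0-10 ALLOC][11-11 FREE][12-19 ALLOC][20-24 FREE]
Op 6: a = realloc(a, 11) -> a = 0; heap: [0-10 ALLOC][11-11 FREE][12-19 ALLOC][20-24 FREE]
free(a): a = 0 -> block [0-10 ALLOC]; mark free, coalesce with adjacent free neighbors -> [0-11 FREE][12-19 ALLOC][20-24 FREE]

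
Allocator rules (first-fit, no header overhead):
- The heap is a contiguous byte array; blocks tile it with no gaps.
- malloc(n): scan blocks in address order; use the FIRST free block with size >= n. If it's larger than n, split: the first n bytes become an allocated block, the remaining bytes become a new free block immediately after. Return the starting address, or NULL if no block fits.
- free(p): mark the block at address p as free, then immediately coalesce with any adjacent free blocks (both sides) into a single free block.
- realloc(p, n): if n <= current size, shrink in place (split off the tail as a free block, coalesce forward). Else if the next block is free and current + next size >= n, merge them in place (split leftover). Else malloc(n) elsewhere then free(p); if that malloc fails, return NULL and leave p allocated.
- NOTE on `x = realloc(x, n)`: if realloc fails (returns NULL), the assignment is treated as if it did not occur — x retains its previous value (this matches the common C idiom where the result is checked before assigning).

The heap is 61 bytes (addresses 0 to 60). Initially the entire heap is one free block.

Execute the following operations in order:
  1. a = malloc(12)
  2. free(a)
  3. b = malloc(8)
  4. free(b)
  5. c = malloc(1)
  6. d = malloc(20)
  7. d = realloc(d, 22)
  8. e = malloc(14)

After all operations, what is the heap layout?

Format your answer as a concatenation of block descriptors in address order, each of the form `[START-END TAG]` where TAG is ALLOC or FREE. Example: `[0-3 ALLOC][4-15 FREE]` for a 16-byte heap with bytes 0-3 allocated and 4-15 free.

Answer: [0-0 ALLOC][1-22 ALLOC][23-36 ALLOC][37-60 FREE]

Derivation:
Op 1: a = malloc(12) -> a = 0; heap: [0-11 ALLOC][12-60 FREE]
Op 2: free(a) -> (freed a); heap: [0-60 FREE]
Op 3: b = malloc(8) -> b = 0; heap: [0-7 ALLOC][8-60 FREE]
Op 4: free(b) -> (freed b); heap: [0-60 FREE]
Op 5: c = malloc(1) -> c = 0; heap: [0-0 ALLOC][1-60 FREE]
Op 6: d = malloc(20) -> d = 1; heap: [0-0 ALLOC][1-20 ALLOC][21-60 FREE]
Op 7: d = realloc(d, 22) -> d = 1; heap: [0-0 ALLOC][1-22 ALLOC][23-60 FREE]
Op 8: e = malloc(14) -> e = 23; heap: [0-0 ALLOC][1-22 ALLOC][23-36 ALLOC][37-60 FREE]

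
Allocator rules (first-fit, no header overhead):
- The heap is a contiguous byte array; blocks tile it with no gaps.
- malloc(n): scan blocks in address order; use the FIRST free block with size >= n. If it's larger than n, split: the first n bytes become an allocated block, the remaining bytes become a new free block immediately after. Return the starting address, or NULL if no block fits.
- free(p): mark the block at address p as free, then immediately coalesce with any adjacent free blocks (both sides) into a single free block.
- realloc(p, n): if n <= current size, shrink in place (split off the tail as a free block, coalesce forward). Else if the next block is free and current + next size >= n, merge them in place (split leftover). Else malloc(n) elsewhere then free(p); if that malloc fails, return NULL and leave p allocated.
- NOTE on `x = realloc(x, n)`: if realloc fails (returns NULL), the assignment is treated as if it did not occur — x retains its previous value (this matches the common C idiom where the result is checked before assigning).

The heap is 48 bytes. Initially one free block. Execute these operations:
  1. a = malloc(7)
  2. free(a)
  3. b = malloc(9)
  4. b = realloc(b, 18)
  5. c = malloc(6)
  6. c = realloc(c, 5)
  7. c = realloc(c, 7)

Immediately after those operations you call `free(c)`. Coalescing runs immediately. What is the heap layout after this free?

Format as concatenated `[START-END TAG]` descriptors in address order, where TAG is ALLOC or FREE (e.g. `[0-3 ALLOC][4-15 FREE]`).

Answer: [0-17 ALLOC][18-47 FREE]

Derivation:
Op 1: a = malloc(7) -> a = 0; heap: [0-6 ALLOC][7-47 FREE]
Op 2: free(a) -> (freed a); heap: [0-47 FREE]
Op 3: b = malloc(9) -> b = 0; heap: [0-8 ALLOC][9-47 FREE]
Op 4: b = realloc(b, 18) -> b = 0; heap: [0-17 ALLOC][18-47 FREE]
Op 5: c = malloc(6) -> c = 18; heap: [0-17 ALLOC][18-23 ALLOC][24-47 FREE]
Op 6: c = realloc(c, 5) -> c = 18; heap: [0-17 ALLOC][18-22 ALLOC][23-47 FREE]
Op 7: c = realloc(c, 7) -> c = 18; heap: [0-17 ALLOC][18-24 ALLOC][25-47 FREE]
free(c): c = 18 -> block [18-24 ALLOC]; mark free, coalesce with adjacent free neighbors -> [0-17 ALLOC][18-47 FREE]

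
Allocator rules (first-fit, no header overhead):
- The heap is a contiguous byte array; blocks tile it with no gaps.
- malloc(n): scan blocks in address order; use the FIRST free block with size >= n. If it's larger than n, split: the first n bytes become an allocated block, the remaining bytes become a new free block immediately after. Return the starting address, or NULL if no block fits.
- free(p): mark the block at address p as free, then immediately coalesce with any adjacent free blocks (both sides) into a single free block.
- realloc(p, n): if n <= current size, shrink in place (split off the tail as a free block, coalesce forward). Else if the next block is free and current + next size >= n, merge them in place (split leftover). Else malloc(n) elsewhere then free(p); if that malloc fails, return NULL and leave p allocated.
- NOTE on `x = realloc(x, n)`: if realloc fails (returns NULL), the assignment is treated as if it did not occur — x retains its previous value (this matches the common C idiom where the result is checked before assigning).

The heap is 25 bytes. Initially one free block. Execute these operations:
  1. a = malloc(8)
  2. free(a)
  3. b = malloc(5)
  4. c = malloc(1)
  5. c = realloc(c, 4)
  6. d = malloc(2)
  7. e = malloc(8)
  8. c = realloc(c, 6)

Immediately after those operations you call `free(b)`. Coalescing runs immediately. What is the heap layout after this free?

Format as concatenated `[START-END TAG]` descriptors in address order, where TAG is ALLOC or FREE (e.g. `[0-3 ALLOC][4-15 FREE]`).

Op 1: a = malloc(8) -> a = 0; heap: [0-7 ALLOC][8-24 FREE]
Op 2: free(a) -> (freed a); heap: [0-24 FREE]
Op 3: b = malloc(5) -> b = 0; heap: [0-4 ALLOC][5-24 FREE]
Op 4: c = malloc(1) -> c = 5; heap: [0-4 ALLOC][5-5 ALLOC][6-24 FREE]
Op 5: c = realloc(c, 4) -> c = 5; heap: [0-4 ALLOC][5-8 ALLOC][9-24 FREE]
Op 6: d = malloc(2) -> d = 9; heap: [0-4 ALLOC][5-8 ALLOC][9-10 ALLOC][11-24 FREE]
Op 7: e = malloc(8) -> e = 11; heap: [0-4 ALLOC][5-8 ALLOC][9-10 ALLOC][11-18 ALLOC][19-24 FREE]
Op 8: c = realloc(c, 6) -> c = 19; heap: [0-4 ALLOC][5-8 FREE][9-10 ALLOC][11-18 ALLOC][19-24 ALLOC]
free(b): b = 0 -> block [0-4 ALLOC]; mark free, coalesce with adjacent free neighbors -> [0-8 FREE][9-10 ALLOC][11-18 ALLOC][19-24 ALLOC]

Answer: [0-8 FREE][9-10 ALLOC][11-18 ALLOC][19-24 ALLOC]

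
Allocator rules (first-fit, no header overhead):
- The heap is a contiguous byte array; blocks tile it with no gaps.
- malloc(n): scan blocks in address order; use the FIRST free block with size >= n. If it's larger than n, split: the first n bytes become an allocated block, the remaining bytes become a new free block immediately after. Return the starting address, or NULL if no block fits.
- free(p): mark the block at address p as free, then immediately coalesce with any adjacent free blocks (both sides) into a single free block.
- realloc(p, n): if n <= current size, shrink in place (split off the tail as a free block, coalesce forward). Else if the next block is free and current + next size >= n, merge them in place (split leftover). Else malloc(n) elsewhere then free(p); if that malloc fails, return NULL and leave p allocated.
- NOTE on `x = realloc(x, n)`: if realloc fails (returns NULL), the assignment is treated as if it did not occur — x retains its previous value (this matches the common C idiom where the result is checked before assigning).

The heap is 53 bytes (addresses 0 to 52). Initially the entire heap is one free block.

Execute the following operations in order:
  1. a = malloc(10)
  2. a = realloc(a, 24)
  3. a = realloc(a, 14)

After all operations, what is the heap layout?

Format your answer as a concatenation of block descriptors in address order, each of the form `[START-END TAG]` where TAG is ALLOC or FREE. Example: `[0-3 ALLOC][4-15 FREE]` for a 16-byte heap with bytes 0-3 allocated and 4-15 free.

Op 1: a = malloc(10) -> a = 0; heap: [0-9 ALLOC][10-52 FREE]
Op 2: a = realloc(a, 24) -> a = 0; heap: [0-23 ALLOC][24-52 FREE]
Op 3: a = realloc(a, 14) -> a = 0; heap: [0-13 ALLOC][14-52 FREE]

Answer: [0-13 ALLOC][14-52 FREE]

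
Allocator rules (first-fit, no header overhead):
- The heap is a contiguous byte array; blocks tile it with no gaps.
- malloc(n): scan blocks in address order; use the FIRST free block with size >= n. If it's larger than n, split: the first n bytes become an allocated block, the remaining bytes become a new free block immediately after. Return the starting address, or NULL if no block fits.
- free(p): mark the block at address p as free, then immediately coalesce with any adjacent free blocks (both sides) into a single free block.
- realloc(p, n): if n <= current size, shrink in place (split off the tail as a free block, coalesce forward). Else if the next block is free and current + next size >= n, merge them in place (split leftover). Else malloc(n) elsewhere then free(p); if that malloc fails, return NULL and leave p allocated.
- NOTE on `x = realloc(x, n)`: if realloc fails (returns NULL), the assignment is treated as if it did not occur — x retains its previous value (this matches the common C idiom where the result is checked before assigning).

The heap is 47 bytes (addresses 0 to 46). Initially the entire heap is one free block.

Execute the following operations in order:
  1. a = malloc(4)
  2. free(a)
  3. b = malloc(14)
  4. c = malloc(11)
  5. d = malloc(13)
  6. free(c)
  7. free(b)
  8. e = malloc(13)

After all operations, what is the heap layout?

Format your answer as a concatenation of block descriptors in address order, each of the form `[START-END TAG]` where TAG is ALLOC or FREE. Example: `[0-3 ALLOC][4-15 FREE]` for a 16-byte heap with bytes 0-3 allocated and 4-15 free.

Op 1: a = malloc(4) -> a = 0; heap: [0-3 ALLOC][4-46 FREE]
Op 2: free(a) -> (freed a); heap: [0-46 FREE]
Op 3: b = malloc(14) -> b = 0; heap: [0-13 ALLOC][14-46 FREE]
Op 4: c = malloc(11) -> c = 14; heap: [0-13 ALLOC][14-24 ALLOC][25-46 FREE]
Op 5: d = malloc(13) -> d = 25; heap: [0-13 ALLOC][14-24 ALLOC][25-37 ALLOC][38-46 FREE]
Op 6: free(c) -> (freed c); heap: [0-13 ALLOC][14-24 FREE][25-37 ALLOC][38-46 FREE]
Op 7: free(b) -> (freed b); heap: [0-24 FREE][25-37 ALLOC][38-46 FREE]
Op 8: e = malloc(13) -> e = 0; heap: [0-12 ALLOC][13-24 FREE][25-37 ALLOC][38-46 FREE]

Answer: [0-12 ALLOC][13-24 FREE][25-37 ALLOC][38-46 FREE]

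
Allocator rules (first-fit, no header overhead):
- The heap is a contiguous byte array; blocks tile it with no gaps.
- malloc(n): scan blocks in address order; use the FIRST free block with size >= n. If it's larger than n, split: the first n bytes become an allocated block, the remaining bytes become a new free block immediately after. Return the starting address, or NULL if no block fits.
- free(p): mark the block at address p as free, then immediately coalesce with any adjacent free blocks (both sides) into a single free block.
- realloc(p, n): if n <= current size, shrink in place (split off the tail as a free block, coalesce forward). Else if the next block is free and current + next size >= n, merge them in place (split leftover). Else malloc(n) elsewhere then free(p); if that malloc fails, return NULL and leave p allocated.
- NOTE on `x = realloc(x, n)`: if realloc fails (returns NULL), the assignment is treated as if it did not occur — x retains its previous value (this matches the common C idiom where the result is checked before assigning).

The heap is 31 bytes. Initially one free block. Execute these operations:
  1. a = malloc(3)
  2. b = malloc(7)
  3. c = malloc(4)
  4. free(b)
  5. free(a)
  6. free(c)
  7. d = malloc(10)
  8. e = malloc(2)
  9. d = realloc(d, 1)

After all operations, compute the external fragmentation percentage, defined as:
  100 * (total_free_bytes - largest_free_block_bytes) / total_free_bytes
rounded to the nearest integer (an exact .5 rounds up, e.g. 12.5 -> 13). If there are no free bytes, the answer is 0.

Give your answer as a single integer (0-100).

Answer: 32

Derivation:
Op 1: a = malloc(3) -> a = 0; heap: [0-2 ALLOC][3-30 FREE]
Op 2: b = malloc(7) -> b = 3; heap: [0-2 ALLOC][3-9 ALLOC][10-30 FREE]
Op 3: c = malloc(4) -> c = 10; heap: [0-2 ALLOC][3-9 ALLOC][10-13 ALLOC][14-30 FREE]
Op 4: free(b) -> (freed b); heap: [0-2 ALLOC][3-9 FREE][10-13 ALLOC][14-30 FREE]
Op 5: free(a) -> (freed a); heap: [0-9 FREE][10-13 ALLOC][14-30 FREE]
Op 6: free(c) -> (freed c); heap: [0-30 FREE]
Op 7: d = malloc(10) -> d = 0; heap: [0-9 ALLOC][10-30 FREE]
Op 8: e = malloc(2) -> e = 10; heap: [0-9 ALLOC][10-11 ALLOC][12-30 FREE]
Op 9: d = realloc(d, 1) -> d = 0; heap: [0-0 ALLOC][1-9 FREE][10-11 ALLOC][12-30 FREE]
Free blocks: [9 19] total_free=28 largest=19 -> 100*(28-19)/28 = 900/28 ≈ 32.143 -> rounds to 32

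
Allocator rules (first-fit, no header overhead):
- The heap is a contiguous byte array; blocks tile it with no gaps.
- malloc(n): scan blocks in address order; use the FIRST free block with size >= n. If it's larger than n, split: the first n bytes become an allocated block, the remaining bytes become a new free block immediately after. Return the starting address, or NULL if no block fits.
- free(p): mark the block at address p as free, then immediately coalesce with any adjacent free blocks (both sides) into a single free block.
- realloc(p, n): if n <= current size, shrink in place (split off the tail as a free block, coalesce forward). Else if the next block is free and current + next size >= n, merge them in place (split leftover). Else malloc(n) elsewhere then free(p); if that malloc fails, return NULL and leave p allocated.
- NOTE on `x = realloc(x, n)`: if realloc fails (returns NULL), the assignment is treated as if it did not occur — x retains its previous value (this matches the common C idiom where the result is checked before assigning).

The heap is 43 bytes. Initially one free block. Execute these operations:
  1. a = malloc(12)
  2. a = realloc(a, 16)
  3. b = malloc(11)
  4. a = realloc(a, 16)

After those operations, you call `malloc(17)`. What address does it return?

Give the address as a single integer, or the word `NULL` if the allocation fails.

Op 1: a = malloc(12) -> a = 0; heap: [0-11 ALLOC][12-42 FREE]
Op 2: a = realloc(a, 16) -> a = 0; heap: [0-15 ALLOC][16-42 FREE]
Op 3: b = malloc(11) -> b = 16; heap: [0-15 ALLOC][16-26 ALLOC][27-42 FREE]
Op 4: a = realloc(a, 16) -> a = 0; heap: [0-15 ALLOC][16-26 ALLOC][27-42 FREE]
malloc(17): first-fit scan over [0-15 ALLOC][16-26 ALLOC][27-42 FREE] -> NULL

Answer: NULL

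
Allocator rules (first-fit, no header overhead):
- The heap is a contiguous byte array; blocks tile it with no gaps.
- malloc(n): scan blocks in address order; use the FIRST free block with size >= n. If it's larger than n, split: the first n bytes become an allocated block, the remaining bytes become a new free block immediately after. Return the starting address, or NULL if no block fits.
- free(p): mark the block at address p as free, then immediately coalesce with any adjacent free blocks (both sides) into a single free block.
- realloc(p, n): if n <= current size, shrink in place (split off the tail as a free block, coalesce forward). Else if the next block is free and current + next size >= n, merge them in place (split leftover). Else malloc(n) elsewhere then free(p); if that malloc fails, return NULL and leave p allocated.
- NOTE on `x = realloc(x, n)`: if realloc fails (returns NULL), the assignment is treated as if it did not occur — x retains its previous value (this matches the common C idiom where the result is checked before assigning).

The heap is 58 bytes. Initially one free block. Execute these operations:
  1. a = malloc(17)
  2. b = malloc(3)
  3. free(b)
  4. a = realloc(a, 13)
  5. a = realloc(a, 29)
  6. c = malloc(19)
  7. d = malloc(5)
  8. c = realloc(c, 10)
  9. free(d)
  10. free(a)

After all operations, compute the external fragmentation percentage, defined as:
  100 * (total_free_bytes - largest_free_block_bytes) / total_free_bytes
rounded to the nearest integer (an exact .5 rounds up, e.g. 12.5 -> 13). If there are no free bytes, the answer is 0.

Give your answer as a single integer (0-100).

Answer: 40

Derivation:
Op 1: a = malloc(17) -> a = 0; heap: [0-16 ALLOC][17-57 FREE]
Op 2: b = malloc(3) -> b = 17; heap: [0-16 ALLOC][17-19 ALLOC][20-57 FREE]
Op 3: free(b) -> (freed b); heap: [0-16 ALLOC][17-57 FREE]
Op 4: a = realloc(a, 13) -> a = 0; heap: [0-12 ALLOC][13-57 FREE]
Op 5: a = realloc(a, 29) -> a = 0; heap: [0-28 ALLOC][29-57 FREE]
Op 6: c = malloc(19) -> c = 29; heap: [0-28 ALLOC][29-47 ALLOC][48-57 FREE]
Op 7: d = malloc(5) -> d = 48; heap: [0-28 ALLOC][29-47 ALLOC][48-52 ALLOC][53-57 FREE]
Op 8: c = realloc(c, 10) -> c = 29; heap: [0-28 ALLOC][29-38 ALLOC][39-47 FREE][48-52 ALLOC][53-57 FREE]
Op 9: free(d) -> (freed d); heap: [0-28 ALLOC][29-38 ALLOC][39-57 FREE]
Op 10: free(a) -> (freed a); heap: [0-28 FREE][29-38 ALLOC][39-57 FREE]
Free blocks: [29 19] total_free=48 largest=29 -> 100*(48-29)/48 = 1900/48 ≈ 39.583 -> rounds to 40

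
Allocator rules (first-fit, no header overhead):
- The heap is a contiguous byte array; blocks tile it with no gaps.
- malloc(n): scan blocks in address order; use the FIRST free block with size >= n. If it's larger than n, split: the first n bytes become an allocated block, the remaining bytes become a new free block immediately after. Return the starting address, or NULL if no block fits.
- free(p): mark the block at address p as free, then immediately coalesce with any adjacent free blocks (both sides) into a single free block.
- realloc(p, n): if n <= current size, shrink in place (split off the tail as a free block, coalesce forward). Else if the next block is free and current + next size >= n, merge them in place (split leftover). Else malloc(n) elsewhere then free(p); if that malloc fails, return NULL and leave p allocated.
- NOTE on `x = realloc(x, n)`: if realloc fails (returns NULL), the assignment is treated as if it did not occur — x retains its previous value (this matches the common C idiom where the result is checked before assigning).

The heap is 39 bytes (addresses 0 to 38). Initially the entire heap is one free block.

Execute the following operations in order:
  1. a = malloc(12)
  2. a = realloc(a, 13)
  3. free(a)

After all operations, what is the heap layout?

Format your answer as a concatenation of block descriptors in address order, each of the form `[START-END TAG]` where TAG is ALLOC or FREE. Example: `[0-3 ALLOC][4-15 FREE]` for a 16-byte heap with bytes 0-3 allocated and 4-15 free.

Answer: [0-38 FREE]

Derivation:
Op 1: a = malloc(12) -> a = 0; heap: [0-11 ALLOC][12-38 FREE]
Op 2: a = realloc(a, 13) -> a = 0; heap: [0-12 ALLOC][13-38 FREE]
Op 3: free(a) -> (freed a); heap: [0-38 FREE]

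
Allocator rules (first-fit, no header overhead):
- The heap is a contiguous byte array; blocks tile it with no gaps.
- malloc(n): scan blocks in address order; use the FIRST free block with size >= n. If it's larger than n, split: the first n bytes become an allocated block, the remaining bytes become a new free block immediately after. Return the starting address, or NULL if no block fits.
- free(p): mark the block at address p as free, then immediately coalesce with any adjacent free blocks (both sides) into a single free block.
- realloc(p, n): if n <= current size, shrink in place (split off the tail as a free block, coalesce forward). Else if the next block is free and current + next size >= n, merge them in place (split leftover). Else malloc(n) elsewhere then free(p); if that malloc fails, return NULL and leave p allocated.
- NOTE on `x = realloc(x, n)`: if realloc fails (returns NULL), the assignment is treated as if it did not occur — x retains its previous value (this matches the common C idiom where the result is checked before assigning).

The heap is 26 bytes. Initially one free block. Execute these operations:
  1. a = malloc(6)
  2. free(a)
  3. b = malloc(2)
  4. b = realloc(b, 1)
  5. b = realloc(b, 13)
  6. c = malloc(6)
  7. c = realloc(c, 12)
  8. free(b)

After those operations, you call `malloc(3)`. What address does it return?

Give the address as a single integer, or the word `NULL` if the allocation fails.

Op 1: a = malloc(6) -> a = 0; heap: [0-5 ALLOC][6-25 FREE]
Op 2: free(a) -> (freed a); heap: [0-25 FREE]
Op 3: b = malloc(2) -> b = 0; heap: [0-1 ALLOC][2-25 FREE]
Op 4: b = realloc(b, 1) -> b = 0; heap: [0-0 ALLOC][1-25 FREE]
Op 5: b = realloc(b, 13) -> b = 0; heap: [0-12 ALLOC][13-25 FREE]
Op 6: c = malloc(6) -> c = 13; heap: [0-12 ALLOC][13-18 ALLOC][19-25 FREE]
Op 7: c = realloc(c, 12) -> c = 13; heap: [0-12 ALLOC][13-24 ALLOC][25-25 FREE]
Op 8: free(b) -> (freed b); heap: [0-12 FREE][13-24 ALLOC][25-25 FREE]
malloc(3): first-fit scan over [0-12 FREE][13-24 ALLOC][25-25 FREE] -> 0

Answer: 0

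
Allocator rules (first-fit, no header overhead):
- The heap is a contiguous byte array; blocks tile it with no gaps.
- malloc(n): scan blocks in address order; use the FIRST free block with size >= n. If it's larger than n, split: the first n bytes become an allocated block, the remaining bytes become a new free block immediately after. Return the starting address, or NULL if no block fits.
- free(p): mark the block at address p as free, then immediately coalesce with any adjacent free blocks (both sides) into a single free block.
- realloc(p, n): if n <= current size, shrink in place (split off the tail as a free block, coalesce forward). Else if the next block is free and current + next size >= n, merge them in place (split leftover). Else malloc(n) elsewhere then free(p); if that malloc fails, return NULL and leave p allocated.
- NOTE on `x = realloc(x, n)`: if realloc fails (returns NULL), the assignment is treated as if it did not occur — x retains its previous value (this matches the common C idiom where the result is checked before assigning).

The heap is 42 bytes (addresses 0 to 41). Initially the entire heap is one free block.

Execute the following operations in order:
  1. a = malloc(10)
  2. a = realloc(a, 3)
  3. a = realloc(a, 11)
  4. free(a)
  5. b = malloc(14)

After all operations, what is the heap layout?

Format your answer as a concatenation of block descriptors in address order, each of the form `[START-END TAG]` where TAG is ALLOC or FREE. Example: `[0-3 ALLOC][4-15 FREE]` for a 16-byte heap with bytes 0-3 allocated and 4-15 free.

Answer: [0-13 ALLOC][14-41 FREE]

Derivation:
Op 1: a = malloc(10) -> a = 0; heap: [0-9 ALLOC][10-41 FREE]
Op 2: a = realloc(a, 3) -> a = 0; heap: [0-2 ALLOC][3-41 FREE]
Op 3: a = realloc(a, 11) -> a = 0; heap: [0-10 ALLOC][11-41 FREE]
Op 4: free(a) -> (freed a); heap: [0-41 FREE]
Op 5: b = malloc(14) -> b = 0; heap: [0-13 ALLOC][14-41 FREE]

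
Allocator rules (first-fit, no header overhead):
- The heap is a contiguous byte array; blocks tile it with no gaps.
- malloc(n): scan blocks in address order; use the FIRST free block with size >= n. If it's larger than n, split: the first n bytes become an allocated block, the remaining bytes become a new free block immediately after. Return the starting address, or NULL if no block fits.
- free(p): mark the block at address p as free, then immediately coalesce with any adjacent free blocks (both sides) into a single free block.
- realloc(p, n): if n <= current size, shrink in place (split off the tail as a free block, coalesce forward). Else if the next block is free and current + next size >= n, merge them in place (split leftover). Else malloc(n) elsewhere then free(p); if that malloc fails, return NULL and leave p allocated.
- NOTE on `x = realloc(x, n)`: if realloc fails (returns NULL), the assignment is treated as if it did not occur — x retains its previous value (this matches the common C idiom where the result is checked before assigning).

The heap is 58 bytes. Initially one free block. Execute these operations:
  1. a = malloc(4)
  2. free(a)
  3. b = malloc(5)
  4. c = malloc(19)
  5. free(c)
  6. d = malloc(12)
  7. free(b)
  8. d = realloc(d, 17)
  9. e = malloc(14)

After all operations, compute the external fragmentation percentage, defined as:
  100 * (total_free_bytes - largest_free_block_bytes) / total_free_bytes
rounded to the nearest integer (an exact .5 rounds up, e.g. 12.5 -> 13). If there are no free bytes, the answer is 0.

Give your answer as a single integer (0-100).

Answer: 19

Derivation:
Op 1: a = malloc(4) -> a = 0; heap: [0-3 ALLOC][4-57 FREE]
Op 2: free(a) -> (freed a); heap: [0-57 FREE]
Op 3: b = malloc(5) -> b = 0; heap: [0-4 ALLOC][5-57 FREE]
Op 4: c = malloc(19) -> c = 5; heap: [0-4 ALLOC][5-23 ALLOC][24-57 FREE]
Op 5: free(c) -> (freed c); heap: [0-4 ALLOC][5-57 FREE]
Op 6: d = malloc(12) -> d = 5; heap: [0-4 ALLOC][5-16 ALLOC][17-57 FREE]
Op 7: free(b) -> (freed b); heap: [0-4 FREE][5-16 ALLOC][17-57 FREE]
Op 8: d = realloc(d, 17) -> d = 5; heap: [0-4 FREE][5-21 ALLOC][22-57 FREE]
Op 9: e = malloc(14) -> e = 22; heap: [0-4 FREE][5-21 ALLOC][22-35 ALLOC][36-57 FREE]
Free blocks: [5 22] total_free=27 largest=22 -> 100*(27-22)/27 = 500/27 ≈ 18.519 -> rounds to 19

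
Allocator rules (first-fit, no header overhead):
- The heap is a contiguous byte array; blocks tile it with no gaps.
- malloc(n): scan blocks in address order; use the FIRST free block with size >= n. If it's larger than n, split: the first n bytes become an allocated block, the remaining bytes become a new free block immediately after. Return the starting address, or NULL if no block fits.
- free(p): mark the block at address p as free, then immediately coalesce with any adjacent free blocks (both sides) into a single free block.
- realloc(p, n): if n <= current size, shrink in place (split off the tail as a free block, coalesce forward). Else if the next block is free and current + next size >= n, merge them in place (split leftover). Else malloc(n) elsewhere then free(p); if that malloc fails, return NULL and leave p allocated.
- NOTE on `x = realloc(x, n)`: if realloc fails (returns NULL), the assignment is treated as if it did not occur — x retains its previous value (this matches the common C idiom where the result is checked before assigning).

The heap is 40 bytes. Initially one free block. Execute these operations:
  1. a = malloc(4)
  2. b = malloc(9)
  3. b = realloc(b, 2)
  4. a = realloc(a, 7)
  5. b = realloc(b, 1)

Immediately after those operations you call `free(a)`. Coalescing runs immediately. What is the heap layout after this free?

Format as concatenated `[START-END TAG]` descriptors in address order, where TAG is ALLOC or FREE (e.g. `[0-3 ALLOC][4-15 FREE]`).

Op 1: a = malloc(4) -> a = 0; heap: [0-3 ALLOC][4-39 FREE]
Op 2: b = malloc(9) -> b = 4; heap: [0-3 ALLOC][4-12 ALLOC][13-39 FREE]
Op 3: b = realloc(b, 2) -> b = 4; heap: [0-3 ALLOC][4-5 ALLOC][6-39 FREE]
Op 4: a = realloc(a, 7) -> a = 6; heap: [0-3 FREE][4-5 ALLOC][6-12 ALLOC][13-39 FREE]
Op 5: b = realloc(b, 1) -> b = 4; heap: [0-3 FREE][4-4 ALLOC][5-5 FREE][6-12 ALLOC][13-39 FREE]
free(a): a = 6 -> block [6-12 ALLOC]; mark free, coalesce with adjacent free neighbors -> [0-3 FREE][4-4 ALLOC][5-39 FREE]

Answer: [0-3 FREE][4-4 ALLOC][5-39 FREE]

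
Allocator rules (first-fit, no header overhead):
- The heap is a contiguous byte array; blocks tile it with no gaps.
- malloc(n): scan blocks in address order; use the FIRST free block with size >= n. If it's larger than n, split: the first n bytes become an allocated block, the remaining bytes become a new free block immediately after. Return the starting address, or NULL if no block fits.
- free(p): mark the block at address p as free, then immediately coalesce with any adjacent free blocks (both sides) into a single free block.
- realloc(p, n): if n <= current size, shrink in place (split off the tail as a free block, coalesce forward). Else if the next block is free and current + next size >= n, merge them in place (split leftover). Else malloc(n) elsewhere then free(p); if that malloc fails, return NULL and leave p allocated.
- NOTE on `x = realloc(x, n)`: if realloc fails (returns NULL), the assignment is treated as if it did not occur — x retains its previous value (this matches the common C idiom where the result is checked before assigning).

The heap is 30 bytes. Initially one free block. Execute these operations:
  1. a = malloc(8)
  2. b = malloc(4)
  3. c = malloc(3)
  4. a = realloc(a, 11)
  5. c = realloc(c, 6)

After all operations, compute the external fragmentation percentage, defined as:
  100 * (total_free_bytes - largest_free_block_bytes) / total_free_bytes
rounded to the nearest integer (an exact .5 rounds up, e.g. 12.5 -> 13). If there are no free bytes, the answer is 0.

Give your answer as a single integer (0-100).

Answer: 56

Derivation:
Op 1: a = malloc(8) -> a = 0; heap: [0-7 ALLOC][8-29 FREE]
Op 2: b = malloc(4) -> b = 8; heap: [0-7 ALLOC][8-11 ALLOC][12-29 FREE]
Op 3: c = malloc(3) -> c = 12; heap: [0-7 ALLOC][8-11 ALLOC][12-14 ALLOC][15-29 FREE]
Op 4: a = realloc(a, 11) -> a = 15; heap: [0-7 FREE][8-11 ALLOC][12-14 ALLOC][15-25 ALLOC][26-29 FREE]
Op 5: c = realloc(c, 6) -> c = 0; heap: [0-5 ALLOC][6-7 FREE][8-11 ALLOC][12-14 FREE][15-25 ALLOC][26-29 FREE]
Free blocks: [2 3 4] total_free=9 largest=4 -> 100*(9-4)/9 = 500/9 ≈ 55.556 -> rounds to 56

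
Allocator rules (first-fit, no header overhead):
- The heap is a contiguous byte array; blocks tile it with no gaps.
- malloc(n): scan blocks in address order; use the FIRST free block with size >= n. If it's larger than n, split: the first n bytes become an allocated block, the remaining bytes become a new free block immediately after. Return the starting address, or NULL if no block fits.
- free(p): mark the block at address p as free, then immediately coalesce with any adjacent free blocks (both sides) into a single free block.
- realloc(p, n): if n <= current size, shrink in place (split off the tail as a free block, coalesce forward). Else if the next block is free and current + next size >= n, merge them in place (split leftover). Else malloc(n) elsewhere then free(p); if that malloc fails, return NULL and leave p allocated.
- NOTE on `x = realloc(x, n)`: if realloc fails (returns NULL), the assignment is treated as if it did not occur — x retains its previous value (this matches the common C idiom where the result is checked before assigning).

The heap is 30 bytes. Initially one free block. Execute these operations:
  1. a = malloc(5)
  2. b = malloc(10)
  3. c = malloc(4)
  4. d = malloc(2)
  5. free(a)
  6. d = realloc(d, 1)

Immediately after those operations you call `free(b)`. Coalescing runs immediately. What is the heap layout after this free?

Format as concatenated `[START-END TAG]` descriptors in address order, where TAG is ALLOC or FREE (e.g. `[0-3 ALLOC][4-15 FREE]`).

Answer: [0-14 FREE][15-18 ALLOC][19-19 ALLOC][20-29 FREE]

Derivation:
Op 1: a = malloc(5) -> a = 0; heap: [0-4 ALLOC][5-29 FREE]
Op 2: b = malloc(10) -> b = 5; heap: [0-4 ALLOC][5-14 ALLOC][15-29 FREE]
Op 3: c = malloc(4) -> c = 15; heap: [0-4 ALLOC][5-14 ALLOC][15-18 ALLOC][19-29 FREE]
Op 4: d = malloc(2) -> d = 19; heap: [0-4 ALLOC][5-14 ALLOC][15-18 ALLOC][19-20 ALLOC][21-29 FREE]
Op 5: free(a) -> (freed a); heap: [0-4 FREE][5-14 ALLOC][15-18 ALLOC][19-20 ALLOC][21-29 FREE]
Op 6: d = realloc(d, 1) -> d = 19; heap: [0-4 FREE][5-14 ALLOC][15-18 ALLOC][19-19 ALLOC][20-29 FREE]
free(b): b = 5 -> block [5-14 ALLOC]; mark free, coalesce with adjacent free neighbors -> [0-14 FREE][15-18 ALLOC][19-19 ALLOC][20-29 FREE]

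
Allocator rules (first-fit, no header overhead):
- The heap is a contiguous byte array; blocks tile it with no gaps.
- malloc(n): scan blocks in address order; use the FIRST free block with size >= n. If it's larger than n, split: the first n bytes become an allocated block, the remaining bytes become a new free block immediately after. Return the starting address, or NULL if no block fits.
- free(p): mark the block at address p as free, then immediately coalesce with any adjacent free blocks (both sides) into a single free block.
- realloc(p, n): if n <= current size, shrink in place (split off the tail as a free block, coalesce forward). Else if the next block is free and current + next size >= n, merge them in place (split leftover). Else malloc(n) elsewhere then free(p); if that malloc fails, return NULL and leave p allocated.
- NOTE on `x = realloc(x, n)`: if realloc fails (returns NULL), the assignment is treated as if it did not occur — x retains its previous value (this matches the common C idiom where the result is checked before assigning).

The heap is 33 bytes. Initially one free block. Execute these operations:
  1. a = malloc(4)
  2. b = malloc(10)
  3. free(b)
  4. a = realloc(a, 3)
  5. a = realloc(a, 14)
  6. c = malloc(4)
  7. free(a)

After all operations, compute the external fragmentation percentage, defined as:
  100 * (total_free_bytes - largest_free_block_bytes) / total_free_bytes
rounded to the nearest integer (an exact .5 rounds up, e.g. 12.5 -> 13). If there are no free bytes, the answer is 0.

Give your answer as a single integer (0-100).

Answer: 48

Derivation:
Op 1: a = malloc(4) -> a = 0; heap: [0-3 ALLOC][4-32 FREE]
Op 2: b = malloc(10) -> b = 4; heap: [0-3 ALLOC][4-13 ALLOC][14-32 FREE]
Op 3: free(b) -> (freed b); heap: [0-3 ALLOC][4-32 FREE]
Op 4: a = realloc(a, 3) -> a = 0; heap: [0-2 ALLOC][3-32 FREE]
Op 5: a = realloc(a, 14) -> a = 0; heap: [0-13 ALLOC][14-32 FREE]
Op 6: c = malloc(4) -> c = 14; heap: [0-13 ALLOC][14-17 ALLOC][18-32 FREE]
Op 7: free(a) -> (freed a); heap: [0-13 FREE][14-17 ALLOC][18-32 FREE]
Free blocks: [14 15] total_free=29 largest=15 -> 100*(29-15)/29 = 1400/29 ≈ 48.276 -> rounds to 48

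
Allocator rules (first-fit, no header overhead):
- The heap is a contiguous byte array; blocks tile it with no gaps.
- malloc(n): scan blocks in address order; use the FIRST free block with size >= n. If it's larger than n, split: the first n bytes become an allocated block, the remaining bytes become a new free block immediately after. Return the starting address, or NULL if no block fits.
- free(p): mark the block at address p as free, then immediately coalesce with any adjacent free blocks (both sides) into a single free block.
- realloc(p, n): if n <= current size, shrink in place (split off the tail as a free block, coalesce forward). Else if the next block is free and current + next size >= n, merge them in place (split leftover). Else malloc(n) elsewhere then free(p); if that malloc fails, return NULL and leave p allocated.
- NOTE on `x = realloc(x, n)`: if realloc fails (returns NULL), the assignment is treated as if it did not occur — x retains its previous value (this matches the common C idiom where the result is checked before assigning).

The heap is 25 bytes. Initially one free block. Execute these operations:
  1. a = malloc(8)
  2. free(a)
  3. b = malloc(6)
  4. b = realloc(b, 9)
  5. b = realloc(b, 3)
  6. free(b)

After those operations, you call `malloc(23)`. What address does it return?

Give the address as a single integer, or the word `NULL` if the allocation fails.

Op 1: a = malloc(8) -> a = 0; heap: [0-7 ALLOC][8-24 FREE]
Op 2: free(a) -> (freed a); heap: [0-24 FREE]
Op 3: b = malloc(6) -> b = 0; heap: [0-5 ALLOC][6-24 FREE]
Op 4: b = realloc(b, 9) -> b = 0; heap: [0-8 ALLOC][9-24 FREE]
Op 5: b = realloc(b, 3) -> b = 0; heap: [0-2 ALLOC][3-24 FREE]
Op 6: free(b) -> (freed b); heap: [0-24 FREE]
malloc(23): first-fit scan over [0-24 FREE] -> 0

Answer: 0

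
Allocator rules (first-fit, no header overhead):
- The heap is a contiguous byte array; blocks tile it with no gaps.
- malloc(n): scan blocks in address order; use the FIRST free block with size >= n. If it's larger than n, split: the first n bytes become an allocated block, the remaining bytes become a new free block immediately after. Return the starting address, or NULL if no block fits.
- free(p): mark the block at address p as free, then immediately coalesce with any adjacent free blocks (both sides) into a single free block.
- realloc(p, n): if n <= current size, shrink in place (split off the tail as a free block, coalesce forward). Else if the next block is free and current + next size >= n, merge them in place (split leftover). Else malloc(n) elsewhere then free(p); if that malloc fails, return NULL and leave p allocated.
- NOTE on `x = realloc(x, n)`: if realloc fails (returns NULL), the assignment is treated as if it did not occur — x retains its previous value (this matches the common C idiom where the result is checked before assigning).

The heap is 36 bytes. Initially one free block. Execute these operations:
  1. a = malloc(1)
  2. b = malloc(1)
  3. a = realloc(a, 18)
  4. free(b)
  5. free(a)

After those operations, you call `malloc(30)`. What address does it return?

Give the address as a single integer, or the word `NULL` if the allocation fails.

Answer: 0

Derivation:
Op 1: a = malloc(1) -> a = 0; heap: [0-0 ALLOC][1-35 FREE]
Op 2: b = malloc(1) -> b = 1; heap: [0-0 ALLOC][1-1 ALLOC][2-35 FREE]
Op 3: a = realloc(a, 18) -> a = 2; heap: [0-0 FREE][1-1 ALLOC][2-19 ALLOC][20-35 FREE]
Op 4: free(b) -> (freed b); heap: [0-1 FREE][2-19 ALLOC][20-35 FREE]
Op 5: free(a) -> (freed a); heap: [0-35 FREE]
malloc(30): first-fit scan over [0-35 FREE] -> 0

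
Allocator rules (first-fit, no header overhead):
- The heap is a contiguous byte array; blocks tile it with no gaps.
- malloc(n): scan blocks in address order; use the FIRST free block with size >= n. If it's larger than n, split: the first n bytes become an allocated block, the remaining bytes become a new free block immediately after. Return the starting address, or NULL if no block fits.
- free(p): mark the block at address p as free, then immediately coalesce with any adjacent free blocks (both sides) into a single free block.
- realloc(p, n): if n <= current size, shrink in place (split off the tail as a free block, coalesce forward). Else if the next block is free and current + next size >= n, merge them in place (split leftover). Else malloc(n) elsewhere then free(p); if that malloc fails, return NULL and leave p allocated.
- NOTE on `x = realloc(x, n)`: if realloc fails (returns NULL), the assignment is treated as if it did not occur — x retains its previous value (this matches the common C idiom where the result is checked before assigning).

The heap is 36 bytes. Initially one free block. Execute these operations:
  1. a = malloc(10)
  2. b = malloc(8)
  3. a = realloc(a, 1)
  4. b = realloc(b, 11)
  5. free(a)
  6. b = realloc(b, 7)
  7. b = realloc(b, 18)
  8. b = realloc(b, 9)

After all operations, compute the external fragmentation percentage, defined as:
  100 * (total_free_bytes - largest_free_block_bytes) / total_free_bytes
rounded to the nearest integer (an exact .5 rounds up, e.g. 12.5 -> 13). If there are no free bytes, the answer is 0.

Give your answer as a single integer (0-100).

Op 1: a = malloc(10) -> a = 0; heap: [0-9 ALLOC][10-35 FREE]
Op 2: b = malloc(8) -> b = 10; heap: [0-9 ALLOC][10-17 ALLOC][18-35 FREE]
Op 3: a = realloc(a, 1) -> a = 0; heap: [0-0 ALLOC][1-9 FREE][10-17 ALLOC][18-35 FREE]
Op 4: b = realloc(b, 11) -> b = 10; heap: [0-0 ALLOC][1-9 FREE][10-20 ALLOC][21-35 FREE]
Op 5: free(a) -> (freed a); heap: [0-9 FREE][10-20 ALLOC][21-35 FREE]
Op 6: b = realloc(b, 7) -> b = 10; heap: [0-9 FREE][10-16 ALLOC][17-35 FREE]
Op 7: b = realloc(b, 18) -> b = 10; heap: [0-9 FREE][10-27 ALLOC][28-35 FREE]
Op 8: b = realloc(b, 9) -> b = 10; heap: [0-9 FREE][10-18 ALLOC][19-35 FREE]
Free blocks: [10 17] total_free=27 largest=17 -> 100*(27-17)/27 = 1000/27 ≈ 37.037 -> rounds to 37

Answer: 37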